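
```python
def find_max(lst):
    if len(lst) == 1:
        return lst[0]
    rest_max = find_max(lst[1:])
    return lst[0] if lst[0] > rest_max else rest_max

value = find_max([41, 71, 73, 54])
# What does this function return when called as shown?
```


find_max([41, 71, 73, 54])
= compare 41 with find_max([71, 73, 54])
= compare 71 with find_max([73, 54])
= compare 73 with find_max([54])
Base: find_max([54]) = 54
compare 73 with 54: max = 73
compare 71 with 73: max = 73
compare 41 with 73: max = 73
= 73


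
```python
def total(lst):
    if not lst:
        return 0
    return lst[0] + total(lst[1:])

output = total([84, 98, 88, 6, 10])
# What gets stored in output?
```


total([84, 98, 88, 6, 10])
= 84 + total([98, 88, 6, 10])
= 84 + 98 + total([88, 6, 10])
= 84 + 98 + 88 + total([6, 10])
= 84 + 98 + 88 + 6 + total([10])
= 84 + 98 + 88 + 6 + 10 + total([])
= 84 + 98 + 88 + 6 + 10 + 0
= 286


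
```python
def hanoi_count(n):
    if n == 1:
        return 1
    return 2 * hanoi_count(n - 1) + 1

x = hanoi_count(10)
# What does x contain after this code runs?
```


hanoi_count(10)
= 2 * hanoi_count(9) + 1
= 2 * (2 * hanoi_count(8) + 1) + 1
= 2 * (2 * (2 * hanoi_count(7) + 1) + 1) + 1
= 2 * (2 * (2 * (2 * hanoi_count(6) + 1) + 1) + 1) + 1
= 2 * (2 * (2 * (2 * (2 * hanoi_count(5) + 1) + 1) + 1) + 1) + 1
= 2 * (2 * (2 * (2 * (2 * (2 * hanoi_count(4) + 1) + 1) + 1) + 1) + 1) + 1
= 2 * (2 * (2 * (2 * (2 * (2 * (2 * hanoi_count(3) + 1) + 1) + 1) + 1) + 1) + 1) + 1
= 2 * (2 * (2 * (2 * (2 * (2 * (2 * (2 * hanoi_count(2) + 1) + 1) + 1) + 1) + 1) + 1) + 1) + 1
= 2 * (2 * (2 * (2 * (2 * (2 * (2 * (2 * (2 * hanoi_count(1) + 1) + 1) + 1) + 1) + 1) + 1) + 1) + 1) + 1
Now compute bottom-up:
hanoi_count(1) = 1
hanoi_count(2) = 2 * 1 + 1 = 3
hanoi_count(3) = 2 * 3 + 1 = 7
hanoi_count(4) = 2 * 7 + 1 = 15
hanoi_count(5) = 2 * 15 + 1 = 31
hanoi_count(6) = 2 * 31 + 1 = 63
hanoi_count(7) = 2 * 63 + 1 = 127
hanoi_count(8) = 2 * 127 + 1 = 255
hanoi_count(9) = 2 * 255 + 1 = 511
hanoi_count(10) = 2 * 511 + 1 = 1023
= 1023


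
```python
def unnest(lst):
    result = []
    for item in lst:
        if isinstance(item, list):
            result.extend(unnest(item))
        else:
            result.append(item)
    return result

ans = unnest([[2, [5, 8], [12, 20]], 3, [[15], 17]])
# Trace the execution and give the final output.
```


unnest([[2, [5, 8], [12, 20]], 3, [[15], 17]])
Processing each element:
  [2, [5, 8], [12, 20]] is a list -> unnest recursively -> [2, 5, 8, 12, 20]
  3 is not a list -> append 3
  [[15], 17] is a list -> unnest recursively -> [15, 17]
= [2, 5, 8, 12, 20, 3, 15, 17]


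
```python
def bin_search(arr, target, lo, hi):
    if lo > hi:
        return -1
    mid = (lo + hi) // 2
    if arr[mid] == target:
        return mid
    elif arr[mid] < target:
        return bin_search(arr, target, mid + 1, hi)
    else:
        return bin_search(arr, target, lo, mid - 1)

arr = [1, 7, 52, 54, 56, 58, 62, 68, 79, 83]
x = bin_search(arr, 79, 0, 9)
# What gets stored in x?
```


bin_search(arr, 79, 0, 9)
lo=0, hi=9, mid=4, arr[mid]=56
56 < 79, search right half
lo=5, hi=9, mid=7, arr[mid]=68
68 < 79, search right half
lo=8, hi=9, mid=8, arr[mid]=79
arr[8] == 79, found at index 8
= 8


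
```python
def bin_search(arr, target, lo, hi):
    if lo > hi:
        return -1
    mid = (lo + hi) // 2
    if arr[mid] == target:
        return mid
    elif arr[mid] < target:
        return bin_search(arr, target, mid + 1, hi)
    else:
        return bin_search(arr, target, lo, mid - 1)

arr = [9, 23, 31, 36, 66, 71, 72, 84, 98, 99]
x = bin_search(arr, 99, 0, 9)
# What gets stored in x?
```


bin_search(arr, 99, 0, 9)
lo=0, hi=9, mid=4, arr[mid]=66
66 < 99, search right half
lo=5, hi=9, mid=7, arr[mid]=84
84 < 99, search right half
lo=8, hi=9, mid=8, arr[mid]=98
98 < 99, search right half
lo=9, hi=9, mid=9, arr[mid]=99
arr[9] == 99, found at index 9
= 9


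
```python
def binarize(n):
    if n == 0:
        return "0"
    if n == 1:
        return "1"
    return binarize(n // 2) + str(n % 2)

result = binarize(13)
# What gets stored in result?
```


binarize(13)
= binarize(6) + "1"
= binarize(3) + "0" + "1"
= binarize(1) + "1" + "0" + "1"
= "1" + "1" + "0" + "1"
= "1101"


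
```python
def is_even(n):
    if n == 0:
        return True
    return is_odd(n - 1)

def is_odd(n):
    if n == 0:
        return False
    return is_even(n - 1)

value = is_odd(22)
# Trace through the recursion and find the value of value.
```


is_odd(22)
= is_even(21)
= is_odd(20)
= is_even(19)
= is_odd(18)
= is_even(17)
= is_odd(16)
= is_even(15)
= is_odd(14)
= is_even(13)
= is_odd(12)
= is_even(11)
= is_odd(10)
= is_even(9)
= is_odd(8)
= is_even(7)
= is_odd(6)
= is_even(5)
= is_odd(4)
= is_even(3)
= is_odd(2)
= is_even(1)
= is_odd(0)
n == 0: return False
= False


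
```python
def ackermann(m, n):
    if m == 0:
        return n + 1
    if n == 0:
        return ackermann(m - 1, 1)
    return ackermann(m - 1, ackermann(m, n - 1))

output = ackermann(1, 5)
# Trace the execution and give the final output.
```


ackermann(1, 5)
= ackermann(0, ackermann(1, 4))
First compute ackermann(1, 4) = 6
= ackermann(0, 6)
= 7


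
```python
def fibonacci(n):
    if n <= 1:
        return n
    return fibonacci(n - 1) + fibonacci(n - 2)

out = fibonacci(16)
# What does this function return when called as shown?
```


fibonacci(16)
= fibonacci(15) + fibonacci(14)
= (fibonacci(14) + fibonacci(13)) + fibonacci(14)
Computing bottom-up: fibonacci(0)=0, fibonacci(1)=1, fibonacci(2)=1, fibonacci(3)=2, fibonacci(4)=3, fibonacci(5)=5, fibonacci(6)=8, fibonacci(7)=13, fibonacci(8)=21, fibonacci(9)=34, fibonacci(10)=55, fibonacci(11)=89, fibonacci(12)=144, fibonacci(13)=233, fibonacci(14)=377, fibonacci(15)=610, fibonacci(16)=987
= 987


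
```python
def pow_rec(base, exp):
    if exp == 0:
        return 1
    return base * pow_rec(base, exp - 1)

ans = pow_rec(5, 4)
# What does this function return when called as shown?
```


pow_rec(5, 4)
= 5 * pow_rec(5, 3)
= 5 * 5 * pow_rec(5, 2)
= 5 * 5 * 5 * pow_rec(5, 1)
= 5 * 5 * 5 * 5 * pow_rec(5, 0)
= 5 * 5 * 5 * 5 * 1
= 625


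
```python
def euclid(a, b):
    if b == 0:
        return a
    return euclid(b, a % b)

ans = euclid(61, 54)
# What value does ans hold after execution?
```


euclid(61, 54)
= euclid(54, 61 % 54) = euclid(54, 7)
= euclid(7, 54 % 7) = euclid(7, 5)
= euclid(5, 7 % 5) = euclid(5, 2)
= euclid(2, 5 % 2) = euclid(2, 1)
= euclid(1, 2 % 1) = euclid(1, 0)
b == 0, return a = 1


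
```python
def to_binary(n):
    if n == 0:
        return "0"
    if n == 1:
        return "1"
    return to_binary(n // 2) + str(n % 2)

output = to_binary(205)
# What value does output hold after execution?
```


to_binary(205)
= to_binary(102) + "1"
= to_binary(51) + "0" + "1"
= to_binary(25) + "1" + "0" + "1"
= to_binary(12) + "1" + "1" + "0" + "1"
= to_binary(6) + "0" + "1" + "1" + "0" + "1"
= to_binary(3) + "0" + "0" + "1" + "1" + "0" + "1"
= to_binary(1) + "1" + "0" + "0" + "1" + "1" + "0" + "1"
= "1" + "1" + "0" + "0" + "1" + "1" + "0" + "1"
= "11001101"


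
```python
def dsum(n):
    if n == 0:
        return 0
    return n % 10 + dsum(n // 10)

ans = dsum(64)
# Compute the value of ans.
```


dsum(64)
= 4 + dsum(6)
= 4 + 6 + dsum(0)
= 4 + 6 + 0
= 10


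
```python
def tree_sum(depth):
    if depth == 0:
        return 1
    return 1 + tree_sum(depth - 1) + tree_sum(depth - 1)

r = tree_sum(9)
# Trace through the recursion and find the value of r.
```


tree_sum(9)
= 1 + tree_sum(8) + tree_sum(8)
= 1 + 2 * tree_sum(8)
tree_sum(k) = 2^(k+1) - 1
tree_sum(0) = 1
tree_sum(1) = 3
tree_sum(2) = 7
tree_sum(3) = 15
tree_sum(4) = 31
tree_sum(9) = 2^10 - 1 = 1023


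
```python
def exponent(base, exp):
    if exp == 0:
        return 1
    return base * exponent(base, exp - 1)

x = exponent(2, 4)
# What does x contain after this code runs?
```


exponent(2, 4)
= 2 * exponent(2, 3)
= 2 * 2 * exponent(2, 2)
= 2 * 2 * 2 * exponent(2, 1)
= 2 * 2 * 2 * 2 * exponent(2, 0)
= 2 * 2 * 2 * 2 * 1
= 16


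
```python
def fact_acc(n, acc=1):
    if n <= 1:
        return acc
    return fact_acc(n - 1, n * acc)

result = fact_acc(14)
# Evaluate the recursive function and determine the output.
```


fact_acc(14, 1)
= fact_acc(13, 14 * 1) = fact_acc(13, 14)
= fact_acc(12, 13 * 14) = fact_acc(12, 182)
= fact_acc(11, 12 * 182) = fact_acc(11, 2184)
= fact_acc(10, 11 * 2184) = fact_acc(10, 24024)
= fact_acc(9, 10 * 24024) = fact_acc(9, 240240)
= fact_acc(8, 9 * 240240) = fact_acc(8, 2162160)
= fact_acc(7, 8 * 2162160) = fact_acc(7, 17297280)
= fact_acc(6, 7 * 17297280) = fact_acc(6, 121080960)
= fact_acc(5, 6 * 121080960) = fact_acc(5, 726485760)
= fact_acc(4, 5 * 726485760) = fact_acc(4, 3632428800)
= fact_acc(3, 4 * 3632428800) = fact_acc(3, 14529715200)
= fact_acc(2, 3 * 14529715200) = fact_acc(2, 43589145600)
= fact_acc(1, 2 * 43589145600) = fact_acc(1, 87178291200)
n <= 1, return acc = 87178291200


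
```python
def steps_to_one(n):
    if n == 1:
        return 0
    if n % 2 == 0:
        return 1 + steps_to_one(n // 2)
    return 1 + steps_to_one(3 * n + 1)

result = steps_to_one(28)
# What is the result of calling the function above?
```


steps_to_one(28)
28 is even -> steps_to_one(14)
14 is even -> steps_to_one(7)
7 is odd -> 3*7+1 = 22 -> steps_to_one(22)
22 is even -> steps_to_one(11)
11 is odd -> 3*11+1 = 34 -> steps_to_one(34)
34 is even -> steps_to_one(17)
17 is odd -> 3*17+1 = 52 -> steps_to_one(52)
52 is even -> steps_to_one(26)
26 is even -> steps_to_one(13)
13 is odd -> 3*13+1 = 40 -> steps_to_one(40)
40 is even -> steps_to_one(20)
20 is even -> steps_to_one(10)
10 is even -> steps_to_one(5)
5 is odd -> 3*5+1 = 16 -> steps_to_one(16)
16 is even -> steps_to_one(8)
8 is even -> steps_to_one(4)
4 is even -> steps_to_one(2)
2 is even -> steps_to_one(1)
Reached 1 after 18 steps
= 18


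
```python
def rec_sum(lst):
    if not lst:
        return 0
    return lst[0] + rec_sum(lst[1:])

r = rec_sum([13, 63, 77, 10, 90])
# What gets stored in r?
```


rec_sum([13, 63, 77, 10, 90])
= 13 + rec_sum([63, 77, 10, 90])
= 13 + 63 + rec_sum([77, 10, 90])
= 13 + 63 + 77 + rec_sum([10, 90])
= 13 + 63 + 77 + 10 + rec_sum([90])
= 13 + 63 + 77 + 10 + 90 + rec_sum([])
= 13 + 63 + 77 + 10 + 90 + 0
= 253


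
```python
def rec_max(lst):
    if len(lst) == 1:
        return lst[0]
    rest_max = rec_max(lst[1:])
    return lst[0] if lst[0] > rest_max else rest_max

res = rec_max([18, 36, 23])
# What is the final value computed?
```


rec_max([18, 36, 23])
= compare 18 with rec_max([36, 23])
= compare 36 with rec_max([23])
Base: rec_max([23]) = 23
compare 36 with 23: max = 36
compare 18 with 36: max = 36
= 36


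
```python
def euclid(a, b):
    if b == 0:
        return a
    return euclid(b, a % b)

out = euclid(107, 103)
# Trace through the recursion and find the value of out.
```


euclid(107, 103)
= euclid(103, 107 % 103) = euclid(103, 4)
= euclid(4, 103 % 4) = euclid(4, 3)
= euclid(3, 4 % 3) = euclid(3, 1)
= euclid(1, 3 % 1) = euclid(1, 0)
b == 0, return a = 1


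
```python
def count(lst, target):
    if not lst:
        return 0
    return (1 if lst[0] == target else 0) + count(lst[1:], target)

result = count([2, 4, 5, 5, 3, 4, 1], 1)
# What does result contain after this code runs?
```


count([2, 4, 5, 5, 3, 4, 1], 1)
lst[0]=2 != 1: 0 + count([4, 5, 5, 3, 4, 1], 1)
lst[0]=4 != 1: 0 + count([5, 5, 3, 4, 1], 1)
lst[0]=5 != 1: 0 + count([5, 3, 4, 1], 1)
lst[0]=5 != 1: 0 + count([3, 4, 1], 1)
lst[0]=3 != 1: 0 + count([4, 1], 1)
lst[0]=4 != 1: 0 + count([1], 1)
lst[0]=1 == 1: 1 + count([], 1)
= 1


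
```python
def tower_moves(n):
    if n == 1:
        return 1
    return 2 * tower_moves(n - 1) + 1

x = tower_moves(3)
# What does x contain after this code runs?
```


tower_moves(3)
= 2 * tower_moves(2) + 1
= 2 * (2 * tower_moves(1) + 1) + 1
Now compute bottom-up:
tower_moves(1) = 1
tower_moves(2) = 2 * 1 + 1 = 3
tower_moves(3) = 2 * 3 + 1 = 7
= 7


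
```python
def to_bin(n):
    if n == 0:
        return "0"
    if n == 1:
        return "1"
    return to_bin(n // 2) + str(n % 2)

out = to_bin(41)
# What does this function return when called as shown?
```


to_bin(41)
= to_bin(20) + "1"
= to_bin(10) + "0" + "1"
= to_bin(5) + "0" + "0" + "1"
= to_bin(2) + "1" + "0" + "0" + "1"
= to_bin(1) + "0" + "1" + "0" + "0" + "1"
= "1" + "0" + "1" + "0" + "0" + "1"
= "101001"


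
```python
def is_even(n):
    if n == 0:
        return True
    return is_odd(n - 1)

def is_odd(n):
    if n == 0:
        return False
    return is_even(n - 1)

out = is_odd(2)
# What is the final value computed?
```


is_odd(2)
= is_even(1)
= is_odd(0)
n == 0: return False
= False


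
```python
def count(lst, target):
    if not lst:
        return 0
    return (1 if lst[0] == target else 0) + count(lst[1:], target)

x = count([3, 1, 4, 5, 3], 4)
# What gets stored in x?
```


count([3, 1, 4, 5, 3], 4)
lst[0]=3 != 4: 0 + count([1, 4, 5, 3], 4)
lst[0]=1 != 4: 0 + count([4, 5, 3], 4)
lst[0]=4 == 4: 1 + count([5, 3], 4)
lst[0]=5 != 4: 0 + count([3], 4)
lst[0]=3 != 4: 0 + count([], 4)
= 1


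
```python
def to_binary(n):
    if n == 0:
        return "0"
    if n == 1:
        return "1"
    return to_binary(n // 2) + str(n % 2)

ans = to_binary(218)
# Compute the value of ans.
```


to_binary(218)
= to_binary(109) + "0"
= to_binary(54) + "1" + "0"
= to_binary(27) + "0" + "1" + "0"
= to_binary(13) + "1" + "0" + "1" + "0"
= to_binary(6) + "1" + "1" + "0" + "1" + "0"
= to_binary(3) + "0" + "1" + "1" + "0" + "1" + "0"
= to_binary(1) + "1" + "0" + "1" + "1" + "0" + "1" + "0"
= "1" + "1" + "0" + "1" + "1" + "0" + "1" + "0"
= "11011010"


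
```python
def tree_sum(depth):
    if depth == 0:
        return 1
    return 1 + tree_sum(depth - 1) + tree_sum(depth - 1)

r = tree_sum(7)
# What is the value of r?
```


tree_sum(7)
= 1 + tree_sum(6) + tree_sum(6)
= 1 + 2 * tree_sum(6)
tree_sum(k) = 2^(k+1) - 1
tree_sum(0) = 1
tree_sum(1) = 3
tree_sum(2) = 7
tree_sum(3) = 15
tree_sum(4) = 31
tree_sum(7) = 2^8 - 1 = 255


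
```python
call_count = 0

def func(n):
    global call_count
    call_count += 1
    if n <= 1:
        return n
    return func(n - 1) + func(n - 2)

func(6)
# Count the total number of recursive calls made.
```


func(6) calls func(5) and func(4); each non-base call branches into two more.
Let C(k) = total number of calls made by func(k), including the call to func(k) itself.
Base cases: C(0) = 1, C(1) = 1
Recurrence: C(k) = 1 + C(k-1) + C(k-2)
  C(2) = 1 + C(1) + C(0) = 1 + 1 + 1 = 3
  C(3) = 1 + C(2) + C(1) = 1 + 3 + 1 = 5
  C(4) = 1 + C(3) + C(2) = 1 + 5 + 3 = 9
  C(5) = 1 + C(4) + C(3) = 1 + 9 + 5 = 15
  C(6) = 1 + C(5) + C(4) = 1 + 15 + 9 = 25
Total calls = C(6) = 25


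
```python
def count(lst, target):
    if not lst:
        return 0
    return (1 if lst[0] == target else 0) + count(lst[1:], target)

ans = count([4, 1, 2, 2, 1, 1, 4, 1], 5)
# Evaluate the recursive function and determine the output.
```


count([4, 1, 2, 2, 1, 1, 4, 1], 5)
lst[0]=4 != 5: 0 + count([1, 2, 2, 1, 1, 4, 1], 5)
lst[0]=1 != 5: 0 + count([2, 2, 1, 1, 4, 1], 5)
lst[0]=2 != 5: 0 + count([2, 1, 1, 4, 1], 5)
lst[0]=2 != 5: 0 + count([1, 1, 4, 1], 5)
lst[0]=1 != 5: 0 + count([1, 4, 1], 5)
lst[0]=1 != 5: 0 + count([4, 1], 5)
lst[0]=4 != 5: 0 + count([1], 5)
lst[0]=1 != 5: 0 + count([], 5)
= 0


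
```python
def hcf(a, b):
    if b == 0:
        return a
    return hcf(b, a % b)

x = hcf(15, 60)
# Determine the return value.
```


hcf(15, 60)
= hcf(60, 15 % 60) = hcf(60, 15)
= hcf(15, 60 % 15) = hcf(15, 0)
b == 0, return a = 15


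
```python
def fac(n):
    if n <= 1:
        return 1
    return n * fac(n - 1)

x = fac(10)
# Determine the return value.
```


fac(10)
= 10 * fac(9)
= 10 * 9 * fac(8)
= 10 * 9 * 8 * fac(7)
= 10 * 9 * 8 * 7 * fac(6)
= 10 * 9 * 8 * 7 * 6 * fac(5)
= 10 * 9 * 8 * 7 * 6 * 5 * fac(4)
= 10 * 9 * 8 * 7 * 6 * 5 * 4 * fac(3)
= 10 * 9 * 8 * 7 * 6 * 5 * 4 * 3 * fac(2)
= 10 * 9 * 8 * 7 * 6 * 5 * 4 * 3 * 2 * fac(1)
= 10 * 9 * 8 * 7 * 6 * 5 * 4 * 3 * 2 * 1
= 3628800


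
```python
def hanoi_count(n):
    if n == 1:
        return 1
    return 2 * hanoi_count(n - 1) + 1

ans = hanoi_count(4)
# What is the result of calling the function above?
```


hanoi_count(4)
= 2 * hanoi_count(3) + 1
= 2 * (2 * hanoi_count(2) + 1) + 1
= 2 * (2 * (2 * hanoi_count(1) + 1) + 1) + 1
Now compute bottom-up:
hanoi_count(1) = 1
hanoi_count(2) = 2 * 1 + 1 = 3
hanoi_count(3) = 2 * 3 + 1 = 7
hanoi_count(4) = 2 * 7 + 1 = 15
= 15


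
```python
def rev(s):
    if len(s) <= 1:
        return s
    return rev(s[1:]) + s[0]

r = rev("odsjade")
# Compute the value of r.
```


rev("odsjade")
= rev("dsjade") + "o"
= rev("sjade") + "d" + "o"
= rev("jade") + "s" + "d" + "o"
= rev("ade") + "j" + "s" + "d" + "o"
= rev("de") + "a" + "j" + "s" + "d" + "o"
= rev("e") + "d" + "a" + "j" + "s" + "d" + "o"
= "e" + "d" + "a" + "j" + "s" + "d" + "o"
= "edajsdo"


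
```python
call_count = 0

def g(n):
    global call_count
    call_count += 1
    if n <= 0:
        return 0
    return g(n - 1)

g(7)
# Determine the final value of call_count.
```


g(7) calls g(6) calls ... calls g(0)
Total calls: 7 + 1 (for base case) = 8


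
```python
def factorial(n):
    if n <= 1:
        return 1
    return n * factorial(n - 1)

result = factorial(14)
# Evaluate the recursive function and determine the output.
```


factorial(14)
= 14 * factorial(13)
= 14 * 13 * factorial(12)
= 14 * 13 * 12 * factorial(11)
= 14 * 13 * 12 * 11 * factorial(10)
= 14 * 13 * 12 * 11 * 10 * factorial(9)
= 14 * 13 * 12 * 11 * 10 * 9 * factorial(8)
= 14 * 13 * 12 * 11 * 10 * 9 * 8 * factorial(7)
= 14 * 13 * 12 * 11 * 10 * 9 * 8 * 7 * factorial(6)
= 14 * 13 * 12 * 11 * 10 * 9 * 8 * 7 * 6 * factorial(5)
= 14 * 13 * 12 * 11 * 10 * 9 * 8 * 7 * 6 * 5 * factorial(4)
= 14 * 13 * 12 * 11 * 10 * 9 * 8 * 7 * 6 * 5 * 4 * factorial(3)
= 14 * 13 * 12 * 11 * 10 * 9 * 8 * 7 * 6 * 5 * 4 * 3 * factorial(2)
= 14 * 13 * 12 * 11 * 10 * 9 * 8 * 7 * 6 * 5 * 4 * 3 * 2 * factorial(1)
= 14 * 13 * 12 * 11 * 10 * 9 * 8 * 7 * 6 * 5 * 4 * 3 * 2 * 1
= 87178291200


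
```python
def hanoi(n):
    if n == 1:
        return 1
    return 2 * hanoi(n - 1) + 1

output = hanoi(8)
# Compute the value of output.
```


hanoi(8)
= 2 * hanoi(7) + 1
= 2 * (2 * hanoi(6) + 1) + 1
= 2 * (2 * (2 * hanoi(5) + 1) + 1) + 1
= 2 * (2 * (2 * (2 * hanoi(4) + 1) + 1) + 1) + 1
= 2 * (2 * (2 * (2 * (2 * hanoi(3) + 1) + 1) + 1) + 1) + 1
= 2 * (2 * (2 * (2 * (2 * (2 * hanoi(2) + 1) + 1) + 1) + 1) + 1) + 1
= 2 * (2 * (2 * (2 * (2 * (2 * (2 * hanoi(1) + 1) + 1) + 1) + 1) + 1) + 1) + 1
Now compute bottom-up:
hanoi(1) = 1
hanoi(2) = 2 * 1 + 1 = 3
hanoi(3) = 2 * 3 + 1 = 7
hanoi(4) = 2 * 7 + 1 = 15
hanoi(5) = 2 * 15 + 1 = 31
hanoi(6) = 2 * 31 + 1 = 63
hanoi(7) = 2 * 63 + 1 = 127
hanoi(8) = 2 * 127 + 1 = 255
= 255


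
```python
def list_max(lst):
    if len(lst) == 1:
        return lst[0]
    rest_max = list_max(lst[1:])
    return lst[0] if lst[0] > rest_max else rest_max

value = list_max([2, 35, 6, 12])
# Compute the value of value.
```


list_max([2, 35, 6, 12])
= compare 2 with list_max([35, 6, 12])
= compare 35 with list_max([6, 12])
= compare 6 with list_max([12])
Base: list_max([12]) = 12
compare 6 with 12: max = 12
compare 35 with 12: max = 35
compare 2 with 35: max = 35
= 35


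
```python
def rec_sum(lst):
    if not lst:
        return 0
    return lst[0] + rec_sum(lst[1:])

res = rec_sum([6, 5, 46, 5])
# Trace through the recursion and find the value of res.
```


rec_sum([6, 5, 46, 5])
= 6 + rec_sum([5, 46, 5])
= 6 + 5 + rec_sum([46, 5])
= 6 + 5 + 46 + rec_sum([5])
= 6 + 5 + 46 + 5 + rec_sum([])
= 6 + 5 + 46 + 5 + 0
= 62


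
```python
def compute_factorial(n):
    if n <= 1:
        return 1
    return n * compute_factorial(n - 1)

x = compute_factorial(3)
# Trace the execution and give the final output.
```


compute_factorial(3)
= 3 * compute_factorial(2)
= 3 * 2 * compute_factorial(1)
= 3 * 2 * 1
= 6


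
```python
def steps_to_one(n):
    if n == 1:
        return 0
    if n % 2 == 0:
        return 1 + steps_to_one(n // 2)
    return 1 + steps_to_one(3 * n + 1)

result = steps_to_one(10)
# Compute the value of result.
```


steps_to_one(10)
10 is even -> steps_to_one(5)
5 is odd -> 3*5+1 = 16 -> steps_to_one(16)
16 is even -> steps_to_one(8)
8 is even -> steps_to_one(4)
4 is even -> steps_to_one(2)
2 is even -> steps_to_one(1)
Reached 1 after 6 steps
= 6


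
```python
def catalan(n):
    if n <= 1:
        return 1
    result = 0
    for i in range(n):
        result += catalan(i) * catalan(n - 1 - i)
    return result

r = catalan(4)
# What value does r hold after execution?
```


catalan(4)
= sum of catalan(i) * catalan(4-1-i) for i in 0..3
First compute sub-values bottom-up:
  catalan(0) = 1, catalan(1) = 1
  catalan(2) = 1*1 + 1*1 = 2
  catalan(3) = 1*2 + 1*1 + 2*1 = 5
Now catalan(4):
  catalan(0)*catalan(3) = 1*5 = 5
  catalan(1)*catalan(2) = 1*2 = 2
  catalan(2)*catalan(1) = 2*1 = 2
  catalan(3)*catalan(0) = 5*1 = 5
= 5 + 2 + 2 + 5
= 14


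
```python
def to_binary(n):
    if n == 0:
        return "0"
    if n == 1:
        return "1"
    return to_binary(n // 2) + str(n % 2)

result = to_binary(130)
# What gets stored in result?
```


to_binary(130)
= to_binary(65) + "0"
= to_binary(32) + "1" + "0"
= to_binary(16) + "0" + "1" + "0"
= to_binary(8) + "0" + "0" + "1" + "0"
= to_binary(4) + "0" + "0" + "0" + "1" + "0"
= to_binary(2) + "0" + "0" + "0" + "0" + "1" + "0"
= to_binary(1) + "0" + "0" + "0" + "0" + "0" + "1" + "0"
= "1" + "0" + "0" + "0" + "0" + "0" + "1" + "0"
= "10000010"


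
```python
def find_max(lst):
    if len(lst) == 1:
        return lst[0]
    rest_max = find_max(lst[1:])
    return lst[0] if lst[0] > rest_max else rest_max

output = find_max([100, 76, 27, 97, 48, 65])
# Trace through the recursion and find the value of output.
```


find_max([100, 76, 27, 97, 48, 65])
= compare 100 with find_max([76, 27, 97, 48, 65])
= compare 76 with find_max([27, 97, 48, 65])
= compare 27 with find_max([97, 48, 65])
= compare 97 with find_max([48, 65])
= compare 48 with find_max([65])
Base: find_max([65]) = 65
compare 48 with 65: max = 65
compare 97 with 65: max = 97
compare 27 with 97: max = 97
compare 76 with 97: max = 97
compare 100 with 97: max = 100
= 100


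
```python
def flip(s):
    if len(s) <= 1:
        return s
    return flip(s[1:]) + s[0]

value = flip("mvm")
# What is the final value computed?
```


flip("mvm")
= flip("vm") + "m"
= flip("m") + "v" + "m"
= "m" + "v" + "m"
= "mvm"


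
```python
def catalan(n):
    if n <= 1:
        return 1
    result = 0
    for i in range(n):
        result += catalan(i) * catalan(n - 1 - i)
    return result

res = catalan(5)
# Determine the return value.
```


catalan(5)
= sum of catalan(i) * catalan(5-1-i) for i in 0..4
First compute sub-values bottom-up:
  catalan(0) = 1, catalan(1) = 1
  catalan(2) = 1*1 + 1*1 = 2
  catalan(3) = 1*2 + 1*1 + 2*1 = 5
  catalan(4) = 1*5 + 1*2 + 2*1 + 5*1 = 14
Now catalan(5):
  catalan(0)*catalan(4) = 1*14 = 14
  catalan(1)*catalan(3) = 1*5 = 5
  catalan(2)*catalan(2) = 2*2 = 4
  catalan(3)*catalan(1) = 5*1 = 5
  catalan(4)*catalan(0) = 14*1 = 14
= 14 + 5 + 4 + 5 + 14
= 42


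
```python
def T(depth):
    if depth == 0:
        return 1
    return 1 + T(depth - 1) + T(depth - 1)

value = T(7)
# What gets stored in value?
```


T(7)
= 1 + T(6) + T(6)
= 1 + 2 * T(6)
T(k) = 2^(k+1) - 1
T(0) = 1
T(1) = 3
T(2) = 7
T(3) = 15
T(4) = 31
T(7) = 2^8 - 1 = 255


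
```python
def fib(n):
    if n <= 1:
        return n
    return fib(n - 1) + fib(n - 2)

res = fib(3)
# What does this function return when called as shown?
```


fib(3)
= fib(2) + fib(1)
Computing bottom-up: fib(0)=0, fib(1)=1, fib(2)=1, fib(3)=2
= 2


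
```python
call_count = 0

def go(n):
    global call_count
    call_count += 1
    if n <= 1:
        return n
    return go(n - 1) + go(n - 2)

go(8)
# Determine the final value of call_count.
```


go(8) calls go(7) and go(6); each non-base call branches into two more.
Let C(k) = total number of calls made by go(k), including the call to go(k) itself.
Base cases: C(0) = 1, C(1) = 1
Recurrence: C(k) = 1 + C(k-1) + C(k-2)
  C(2) = 1 + C(1) + C(0) = 1 + 1 + 1 = 3
  C(3) = 1 + C(2) + C(1) = 1 + 3 + 1 = 5
  C(4) = 1 + C(3) + C(2) = 1 + 5 + 3 = 9
  C(5) = 1 + C(4) + C(3) = 1 + 9 + 5 = 15
  C(6) = 1 + C(5) + C(4) = 1 + 15 + 9 = 25
  C(7) = 1 + C(6) + C(5) = 1 + 25 + 15 = 41
  C(8) = 1 + C(7) + C(6) = 1 + 41 + 25 = 67
Total calls = C(8) = 67


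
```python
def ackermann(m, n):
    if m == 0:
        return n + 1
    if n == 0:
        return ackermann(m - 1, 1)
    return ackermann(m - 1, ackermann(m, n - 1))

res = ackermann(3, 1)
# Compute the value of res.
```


ackermann(3, 1)
= ackermann(2, ackermann(3, 0))
First compute ackermann(3, 0) = 5
= ackermann(2, 5)
= 13


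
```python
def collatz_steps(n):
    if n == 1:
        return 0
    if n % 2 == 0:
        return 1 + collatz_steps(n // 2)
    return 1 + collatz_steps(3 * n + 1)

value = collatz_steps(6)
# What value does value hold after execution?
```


collatz_steps(6)
6 is even -> collatz_steps(3)
3 is odd -> 3*3+1 = 10 -> collatz_steps(10)
10 is even -> collatz_steps(5)
5 is odd -> 3*5+1 = 16 -> collatz_steps(16)
16 is even -> collatz_steps(8)
8 is even -> collatz_steps(4)
4 is even -> collatz_steps(2)
2 is even -> collatz_steps(1)
Reached 1 after 8 steps
= 8


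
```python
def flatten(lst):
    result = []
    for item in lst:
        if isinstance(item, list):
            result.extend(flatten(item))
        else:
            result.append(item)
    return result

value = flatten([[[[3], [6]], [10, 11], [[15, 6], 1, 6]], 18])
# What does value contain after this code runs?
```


flatten([[[[3], [6]], [10, 11], [[15, 6], 1, 6]], 18])
Processing each element:
  [[[3], [6]], [10, 11], [[15, 6], 1, 6]] is a list -> flatten recursively -> [3, 6, 10, 11, 15, 6, 1, 6]
  18 is not a list -> append 18
= [3, 6, 10, 11, 15, 6, 1, 6, 18]


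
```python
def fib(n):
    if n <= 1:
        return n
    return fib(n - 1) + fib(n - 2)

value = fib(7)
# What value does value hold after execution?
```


fib(7)
= fib(6) + fib(5)
= (fib(5) + fib(4)) + fib(5)
Computing bottom-up: fib(0)=0, fib(1)=1, fib(2)=1, fib(3)=2, fib(4)=3, fib(5)=5, fib(6)=8, fib(7)=13
= 13


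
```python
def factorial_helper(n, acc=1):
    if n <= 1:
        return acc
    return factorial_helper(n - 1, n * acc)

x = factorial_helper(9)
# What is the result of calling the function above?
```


factorial_helper(9, 1)
= factorial_helper(8, 9 * 1) = factorial_helper(8, 9)
= factorial_helper(7, 8 * 9) = factorial_helper(7, 72)
= factorial_helper(6, 7 * 72) = factorial_helper(6, 504)
= factorial_helper(5, 6 * 504) = factorial_helper(5, 3024)
= factorial_helper(4, 5 * 3024) = factorial_helper(4, 15120)
= factorial_helper(3, 4 * 15120) = factorial_helper(3, 60480)
= factorial_helper(2, 3 * 60480) = factorial_helper(2, 181440)
= factorial_helper(1, 2 * 181440) = factorial_helper(1, 362880)
n <= 1, return acc = 362880


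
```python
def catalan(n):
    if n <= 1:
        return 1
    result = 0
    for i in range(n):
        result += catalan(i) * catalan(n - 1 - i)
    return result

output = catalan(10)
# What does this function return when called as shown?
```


catalan(10)
= sum of catalan(i) * catalan(10-1-i) for i in 0..9
First compute sub-values bottom-up:
  catalan(0) = 1, catalan(1) = 1
  catalan(2) = 1*1 + 1*1 = 2
  catalan(3) = 1*2 + 1*1 + 2*1 = 5
  catalan(4) = 1*5 + 1*2 + 2*1 + 5*1 = 14
  catalan(5) = 1*14 + 1*5 + 2*2 + 5*1 + 14*1 = 42
  catalan(6) = 1*42 + 1*14 + 2*5 + 5*2 + 14*1 + 42*1 = 132
  catalan(7) = 1*132 + 1*42 + 2*14 + 5*5 + 14*2 + 42*1 + 132*1 = 429
  catalan(8) = 1*429 + 1*132 + 2*42 + 5*14 + 14*5 + 42*2 + 132*1 + 429*1 = 1430
  catalan(9) = 1*1430 + 1*429 + 2*132 + 5*42 + 14*14 + 42*5 + 132*2 + 429*1 + 1430*1 = 4862
Now catalan(10):
  catalan(0)*catalan(9) = 1*4862 = 4862
  catalan(1)*catalan(8) = 1*1430 = 1430
  catalan(2)*catalan(7) = 2*429 = 858
  catalan(3)*catalan(6) = 5*132 = 660
  catalan(4)*catalan(5) = 14*42 = 588
  catalan(5)*catalan(4) = 42*14 = 588
  catalan(6)*catalan(3) = 132*5 = 660
  catalan(7)*catalan(2) = 429*2 = 858
  catalan(8)*catalan(1) = 1430*1 = 1430
  catalan(9)*catalan(0) = 4862*1 = 4862
= 4862 + 1430 + 858 + 660 + 588 + 588 + 660 + 858 + 1430 + 4862
= 16796


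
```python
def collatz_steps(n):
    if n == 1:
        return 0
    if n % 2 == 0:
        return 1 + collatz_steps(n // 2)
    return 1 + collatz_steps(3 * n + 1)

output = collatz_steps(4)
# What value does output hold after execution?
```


collatz_steps(4)
4 is even -> collatz_steps(2)
2 is even -> collatz_steps(1)
Reached 1 after 2 steps
= 2


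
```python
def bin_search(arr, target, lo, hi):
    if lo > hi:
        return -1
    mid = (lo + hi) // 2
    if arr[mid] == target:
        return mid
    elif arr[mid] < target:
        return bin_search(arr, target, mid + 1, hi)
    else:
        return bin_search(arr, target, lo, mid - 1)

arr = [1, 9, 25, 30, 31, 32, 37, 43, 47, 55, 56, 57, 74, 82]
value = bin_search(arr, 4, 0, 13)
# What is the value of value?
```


bin_search(arr, 4, 0, 13)
lo=0, hi=13, mid=6, arr[mid]=37
37 > 4, search left half
lo=0, hi=5, mid=2, arr[mid]=25
25 > 4, search left half
lo=0, hi=1, mid=0, arr[mid]=1
1 < 4, search right half
lo=1, hi=1, mid=1, arr[mid]=9
9 > 4, search left half
lo > hi, target not found, return -1
= -1


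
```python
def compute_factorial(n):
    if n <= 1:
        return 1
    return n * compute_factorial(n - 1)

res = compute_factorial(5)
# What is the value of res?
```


compute_factorial(5)
= 5 * compute_factorial(4)
= 5 * 4 * compute_factorial(3)
= 5 * 4 * 3 * compute_factorial(2)
= 5 * 4 * 3 * 2 * compute_factorial(1)
= 5 * 4 * 3 * 2 * 1
= 120


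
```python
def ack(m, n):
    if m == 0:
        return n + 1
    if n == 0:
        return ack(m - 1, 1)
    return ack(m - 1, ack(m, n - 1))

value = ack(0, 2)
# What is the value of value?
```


ack(0, 2)
m == 0: return 2 + 1 = 3
= 3


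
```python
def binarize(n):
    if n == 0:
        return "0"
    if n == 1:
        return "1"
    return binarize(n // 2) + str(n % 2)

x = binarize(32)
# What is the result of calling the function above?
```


binarize(32)
= binarize(16) + "0"
= binarize(8) + "0" + "0"
= binarize(4) + "0" + "0" + "0"
= binarize(2) + "0" + "0" + "0" + "0"
= binarize(1) + "0" + "0" + "0" + "0" + "0"
= "1" + "0" + "0" + "0" + "0" + "0"
= "100000"


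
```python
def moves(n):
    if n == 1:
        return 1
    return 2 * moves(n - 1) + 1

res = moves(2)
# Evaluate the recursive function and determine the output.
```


moves(2)
= 2 * moves(1) + 1
Now compute bottom-up:
moves(1) = 1
moves(2) = 2 * 1 + 1 = 3
= 3


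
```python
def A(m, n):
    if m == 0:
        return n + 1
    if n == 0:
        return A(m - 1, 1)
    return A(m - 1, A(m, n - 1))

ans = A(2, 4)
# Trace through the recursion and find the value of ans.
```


A(2, 4)
= A(1, A(2, 3))
First compute A(2, 3) = 9
= A(1, 9)
= 11


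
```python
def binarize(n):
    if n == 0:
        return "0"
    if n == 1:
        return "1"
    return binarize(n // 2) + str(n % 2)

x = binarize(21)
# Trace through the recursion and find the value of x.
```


binarize(21)
= binarize(10) + "1"
= binarize(5) + "0" + "1"
= binarize(2) + "1" + "0" + "1"
= binarize(1) + "0" + "1" + "0" + "1"
= "1" + "0" + "1" + "0" + "1"
= "10101"


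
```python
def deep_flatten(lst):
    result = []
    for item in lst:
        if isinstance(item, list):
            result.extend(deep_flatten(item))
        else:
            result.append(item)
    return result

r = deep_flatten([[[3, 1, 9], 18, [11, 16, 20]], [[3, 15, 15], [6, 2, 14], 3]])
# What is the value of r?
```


deep_flatten([[[3, 1, 9], 18, [11, 16, 20]], [[3, 15, 15], [6, 2, 14], 3]])
Processing each element:
  [[3, 1, 9], 18, [11, 16, 20]] is a list -> deep_flatten recursively -> [3, 1, 9, 18, 11, 16, 20]
  [[3, 15, 15], [6, 2, 14], 3] is a list -> deep_flatten recursively -> [3, 15, 15, 6, 2, 14, 3]
= [3, 1, 9, 18, 11, 16, 20, 3, 15, 15, 6, 2, 14, 3]


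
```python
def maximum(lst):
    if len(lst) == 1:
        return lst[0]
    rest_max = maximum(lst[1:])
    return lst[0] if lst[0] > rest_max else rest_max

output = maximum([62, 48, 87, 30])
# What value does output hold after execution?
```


maximum([62, 48, 87, 30])
= compare 62 with maximum([48, 87, 30])
= compare 48 with maximum([87, 30])
= compare 87 with maximum([30])
Base: maximum([30]) = 30
compare 87 with 30: max = 87
compare 48 with 87: max = 87
compare 62 with 87: max = 87
= 87


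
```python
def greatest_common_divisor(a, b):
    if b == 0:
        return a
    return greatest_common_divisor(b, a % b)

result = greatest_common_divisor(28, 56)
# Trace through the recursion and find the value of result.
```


greatest_common_divisor(28, 56)
= greatest_common_divisor(56, 28 % 56) = greatest_common_divisor(56, 28)
= greatest_common_divisor(28, 56 % 28) = greatest_common_divisor(28, 0)
b == 0, return a = 28


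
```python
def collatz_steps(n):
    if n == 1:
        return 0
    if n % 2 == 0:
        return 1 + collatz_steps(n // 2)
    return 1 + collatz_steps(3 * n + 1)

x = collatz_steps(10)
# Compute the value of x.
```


collatz_steps(10)
10 is even -> collatz_steps(5)
5 is odd -> 3*5+1 = 16 -> collatz_steps(16)
16 is even -> collatz_steps(8)
8 is even -> collatz_steps(4)
4 is even -> collatz_steps(2)
2 is even -> collatz_steps(1)
Reached 1 after 6 steps
= 6


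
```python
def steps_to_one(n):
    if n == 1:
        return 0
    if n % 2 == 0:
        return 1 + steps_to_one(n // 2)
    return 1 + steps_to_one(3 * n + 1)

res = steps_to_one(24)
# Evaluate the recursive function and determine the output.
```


steps_to_one(24)
24 is even -> steps_to_one(12)
12 is even -> steps_to_one(6)
6 is even -> steps_to_one(3)
3 is odd -> 3*3+1 = 10 -> steps_to_one(10)
10 is even -> steps_to_one(5)
5 is odd -> 3*5+1 = 16 -> steps_to_one(16)
16 is even -> steps_to_one(8)
8 is even -> steps_to_one(4)
4 is even -> steps_to_one(2)
2 is even -> steps_to_one(1)
Reached 1 after 10 steps
= 10


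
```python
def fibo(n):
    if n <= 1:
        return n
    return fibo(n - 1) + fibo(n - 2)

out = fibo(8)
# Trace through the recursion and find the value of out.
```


fibo(8)
= fibo(7) + fibo(6)
= (fibo(6) + fibo(5)) + fibo(6)
Computing bottom-up: fibo(0)=0, fibo(1)=1, fibo(2)=1, fibo(3)=2, fibo(4)=3, fibo(5)=5, fibo(6)=8, fibo(7)=13, fibo(8)=21
= 21


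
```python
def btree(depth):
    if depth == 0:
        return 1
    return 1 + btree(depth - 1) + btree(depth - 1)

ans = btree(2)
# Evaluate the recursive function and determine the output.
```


btree(2)
= 1 + btree(1) + btree(1)
= 1 + 2 * btree(1)
btree(k) = 2^(k+1) - 1
btree(0) = 1
btree(1) = 3
btree(2) = 7
btree(2) = 2^3 - 1 = 7


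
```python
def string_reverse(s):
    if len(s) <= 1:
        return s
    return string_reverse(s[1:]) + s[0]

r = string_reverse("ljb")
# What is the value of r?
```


string_reverse("ljb")
= string_reverse("jb") + "l"
= string_reverse("b") + "j" + "l"
= "b" + "j" + "l"
= "bjl"


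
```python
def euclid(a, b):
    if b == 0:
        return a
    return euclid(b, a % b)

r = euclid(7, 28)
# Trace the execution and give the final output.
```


euclid(7, 28)
= euclid(28, 7 % 28) = euclid(28, 7)
= euclid(7, 28 % 7) = euclid(7, 0)
b == 0, return a = 7


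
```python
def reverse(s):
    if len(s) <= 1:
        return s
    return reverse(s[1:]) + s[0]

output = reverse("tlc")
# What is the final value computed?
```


reverse("tlc")
= reverse("lc") + "t"
= reverse("c") + "l" + "t"
= "c" + "l" + "t"
= "clt"


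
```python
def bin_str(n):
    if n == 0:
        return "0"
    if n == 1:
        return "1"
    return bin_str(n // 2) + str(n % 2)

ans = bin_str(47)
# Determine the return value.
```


bin_str(47)
= bin_str(23) + "1"
= bin_str(11) + "1" + "1"
= bin_str(5) + "1" + "1" + "1"
= bin_str(2) + "1" + "1" + "1" + "1"
= bin_str(1) + "0" + "1" + "1" + "1" + "1"
= "1" + "0" + "1" + "1" + "1" + "1"
= "101111"


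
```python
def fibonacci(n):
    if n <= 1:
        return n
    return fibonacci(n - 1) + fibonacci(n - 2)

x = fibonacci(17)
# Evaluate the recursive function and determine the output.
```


fibonacci(17)
= fibonacci(16) + fibonacci(15)
= (fibonacci(15) + fibonacci(14)) + fibonacci(15)
Computing bottom-up: fibonacci(0)=0, fibonacci(1)=1, fibonacci(2)=1, fibonacci(3)=2, fibonacci(4)=3, fibonacci(5)=5, fibonacci(6)=8, fibonacci(7)=13, fibonacci(8)=21, fibonacci(9)=34, fibonacci(10)=55, fibonacci(11)=89, fibonacci(12)=144, fibonacci(13)=233, fibonacci(14)=377, fibonacci(15)=610, fibonacci(16)=987, fibonacci(17)=1597
= 1597


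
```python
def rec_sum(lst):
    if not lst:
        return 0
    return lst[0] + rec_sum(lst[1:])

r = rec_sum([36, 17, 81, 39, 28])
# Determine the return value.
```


rec_sum([36, 17, 81, 39, 28])
= 36 + rec_sum([17, 81, 39, 28])
= 36 + 17 + rec_sum([81, 39, 28])
= 36 + 17 + 81 + rec_sum([39, 28])
= 36 + 17 + 81 + 39 + rec_sum([28])
= 36 + 17 + 81 + 39 + 28 + rec_sum([])
= 36 + 17 + 81 + 39 + 28 + 0
= 201


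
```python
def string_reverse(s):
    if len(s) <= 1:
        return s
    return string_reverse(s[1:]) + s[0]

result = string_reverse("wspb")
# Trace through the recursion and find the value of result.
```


string_reverse("wspb")
= string_reverse("spb") + "w"
= string_reverse("pb") + "s" + "w"
= string_reverse("b") + "p" + "s" + "w"
= "b" + "p" + "s" + "w"
= "bpsw"


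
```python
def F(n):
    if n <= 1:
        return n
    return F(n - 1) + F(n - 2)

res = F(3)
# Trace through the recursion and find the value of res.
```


F(3)
= F(2) + F(1)
Computing bottom-up: F(0)=0, F(1)=1, F(2)=1, F(3)=2
= 2


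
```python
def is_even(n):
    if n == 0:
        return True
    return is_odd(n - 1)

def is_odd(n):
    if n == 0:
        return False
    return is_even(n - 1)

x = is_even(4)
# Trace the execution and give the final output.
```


is_even(4)
= is_odd(3)
= is_even(2)
= is_odd(1)
= is_even(0)
n == 0: return True
= True


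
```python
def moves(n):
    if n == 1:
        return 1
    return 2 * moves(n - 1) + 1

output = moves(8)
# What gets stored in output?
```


moves(8)
= 2 * moves(7) + 1
= 2 * (2 * moves(6) + 1) + 1
= 2 * (2 * (2 * moves(5) + 1) + 1) + 1
= 2 * (2 * (2 * (2 * moves(4) + 1) + 1) + 1) + 1
= 2 * (2 * (2 * (2 * (2 * moves(3) + 1) + 1) + 1) + 1) + 1
= 2 * (2 * (2 * (2 * (2 * (2 * moves(2) + 1) + 1) + 1) + 1) + 1) + 1
= 2 * (2 * (2 * (2 * (2 * (2 * (2 * moves(1) + 1) + 1) + 1) + 1) + 1) + 1) + 1
Now compute bottom-up:
moves(1) = 1
moves(2) = 2 * 1 + 1 = 3
moves(3) = 2 * 3 + 1 = 7
moves(4) = 2 * 7 + 1 = 15
moves(5) = 2 * 15 + 1 = 31
moves(6) = 2 * 31 + 1 = 63
moves(7) = 2 * 63 + 1 = 127
moves(8) = 2 * 127 + 1 = 255
= 255


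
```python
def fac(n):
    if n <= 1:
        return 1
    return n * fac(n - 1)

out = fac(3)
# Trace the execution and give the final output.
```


fac(3)
= 3 * fac(2)
= 3 * 2 * fac(1)
= 3 * 2 * 1
= 6


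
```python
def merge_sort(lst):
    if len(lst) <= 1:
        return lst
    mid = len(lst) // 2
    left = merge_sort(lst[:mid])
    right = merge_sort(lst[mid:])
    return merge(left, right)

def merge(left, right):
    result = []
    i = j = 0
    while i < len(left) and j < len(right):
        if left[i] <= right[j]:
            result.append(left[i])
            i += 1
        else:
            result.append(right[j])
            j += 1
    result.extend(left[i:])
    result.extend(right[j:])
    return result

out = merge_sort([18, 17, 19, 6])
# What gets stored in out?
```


merge_sort([18, 17, 19, 6])
Split into [18, 17] and [19, 6]
Left sorted: [17, 18]
Right sorted: [6, 19]
Merge [17, 18] and [6, 19]
= [6, 17, 18, 19]


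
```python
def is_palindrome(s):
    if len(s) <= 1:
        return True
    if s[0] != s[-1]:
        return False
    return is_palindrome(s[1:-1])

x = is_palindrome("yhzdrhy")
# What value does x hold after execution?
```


is_palindrome("yhzdrhy")
"yhzdrhy": s[0]='y' == s[-1]='y' -> is_palindrome("hzdrh")
"hzdrh": s[0]='h' == s[-1]='h' -> is_palindrome("zdr")
"zdr": s[0]='z' != s[-1]='r' -> False
= False
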